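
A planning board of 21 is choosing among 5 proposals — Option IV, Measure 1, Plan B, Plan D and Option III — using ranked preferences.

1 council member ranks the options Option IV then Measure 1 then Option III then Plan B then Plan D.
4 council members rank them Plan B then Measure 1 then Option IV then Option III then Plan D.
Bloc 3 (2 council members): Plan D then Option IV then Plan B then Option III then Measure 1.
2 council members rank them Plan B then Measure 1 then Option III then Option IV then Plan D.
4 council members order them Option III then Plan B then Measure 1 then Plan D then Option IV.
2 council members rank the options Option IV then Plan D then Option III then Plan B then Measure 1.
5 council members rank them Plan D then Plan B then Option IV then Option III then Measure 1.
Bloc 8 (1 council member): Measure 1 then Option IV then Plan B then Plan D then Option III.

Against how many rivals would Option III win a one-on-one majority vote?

2

Option III against each rival (21 council members):
Option III vs Option IV: Option IV, 15–6.
Option III vs Measure 1: Option III preferred on 2+4+2+5 = 13 ballots; Option III wins 13–8.
Option III vs Plan B: Plan B wins 14–7.
Option III–Plan D: Option III 11–10.
Option III beats Measure 1, Plan D; loses to Option IV, Plan B — 2 pairwise wins.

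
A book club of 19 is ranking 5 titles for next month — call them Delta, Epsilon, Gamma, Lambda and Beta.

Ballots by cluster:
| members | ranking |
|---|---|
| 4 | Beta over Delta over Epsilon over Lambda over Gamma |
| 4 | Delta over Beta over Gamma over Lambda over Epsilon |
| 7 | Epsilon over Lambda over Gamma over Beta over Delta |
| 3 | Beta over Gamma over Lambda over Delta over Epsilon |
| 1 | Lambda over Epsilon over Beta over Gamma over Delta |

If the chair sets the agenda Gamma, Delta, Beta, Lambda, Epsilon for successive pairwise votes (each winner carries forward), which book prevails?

Round 1: Gamma vs Delta — 11–8, Gamma advances.
Round 2: Gamma vs Beta — 7–12, Beta advances.
Round 3: Beta vs Lambda — 11–8, Beta advances.
Round 4: Beta vs Epsilon — 11–8, Beta advances.
Beta survives the agenda.

Beta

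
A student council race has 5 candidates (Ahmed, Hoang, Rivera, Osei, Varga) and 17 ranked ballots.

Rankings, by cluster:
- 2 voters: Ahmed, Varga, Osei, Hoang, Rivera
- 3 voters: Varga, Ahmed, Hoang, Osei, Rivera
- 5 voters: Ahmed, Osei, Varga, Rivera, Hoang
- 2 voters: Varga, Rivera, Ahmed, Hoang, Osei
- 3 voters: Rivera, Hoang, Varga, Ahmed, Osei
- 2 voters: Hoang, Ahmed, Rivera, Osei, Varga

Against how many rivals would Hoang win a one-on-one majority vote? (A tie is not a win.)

1

Hoang against each rival (17 voters):
Hoang–Ahmed: Ahmed 12–5.
Hoang–Rivera: Rivera 10–7.
Hoang vs Osei: 10 to 7, Hoang.
Hoang vs Varga: 3+2 = 5 for Hoang, 12 for Varga — Varga by 12–5.
Hoang beats Osei; loses to Ahmed, Rivera, Varga — 1 pairwise win.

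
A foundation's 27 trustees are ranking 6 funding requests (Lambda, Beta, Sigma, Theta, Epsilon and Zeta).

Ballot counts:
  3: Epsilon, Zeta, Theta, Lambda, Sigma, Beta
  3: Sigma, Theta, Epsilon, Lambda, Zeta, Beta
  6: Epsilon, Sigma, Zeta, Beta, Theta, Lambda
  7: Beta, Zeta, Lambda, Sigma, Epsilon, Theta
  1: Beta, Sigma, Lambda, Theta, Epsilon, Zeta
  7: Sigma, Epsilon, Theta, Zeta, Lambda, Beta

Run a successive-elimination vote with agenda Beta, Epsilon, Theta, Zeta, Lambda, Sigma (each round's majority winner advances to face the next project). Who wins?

Sigma

Round 1: Beta vs Epsilon — 8–19, Epsilon advances.
Round 2: Epsilon vs Theta — 23–4, Epsilon advances.
Round 3: Epsilon vs Zeta — 20–7, Epsilon advances.
Round 4: Epsilon vs Lambda — 19–8, Epsilon advances.
Round 5: Epsilon vs Sigma — 9–18, Sigma advances.
The agenda winner is Sigma.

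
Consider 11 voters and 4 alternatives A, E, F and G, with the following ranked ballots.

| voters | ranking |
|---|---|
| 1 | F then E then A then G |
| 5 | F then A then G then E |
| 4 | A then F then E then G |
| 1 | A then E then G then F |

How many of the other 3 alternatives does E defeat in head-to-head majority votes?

E against each rival (11 voters):
E vs A: E is ranked higher on 1 ballot, A on 10. A wins 10–1.
E vs F: F wins 10–1.
E vs G: E, 6–5.
E beats G; loses to A, F — 1 pairwise win.

1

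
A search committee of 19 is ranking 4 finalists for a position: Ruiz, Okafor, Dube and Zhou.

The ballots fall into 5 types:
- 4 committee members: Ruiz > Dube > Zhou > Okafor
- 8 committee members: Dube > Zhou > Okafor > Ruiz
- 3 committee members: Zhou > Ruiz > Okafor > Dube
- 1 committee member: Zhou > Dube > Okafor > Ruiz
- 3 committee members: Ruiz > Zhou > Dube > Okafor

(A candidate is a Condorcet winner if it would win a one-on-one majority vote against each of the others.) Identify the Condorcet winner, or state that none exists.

none

Head-to-head results (19 committee members):
Ruiz vs Okafor: Ruiz is ranked higher on 4+3+3 = 10 ballots, Okafor on 9. Ruiz wins 10–9.
Ruiz vs Dube: 10 to 9, Ruiz.
Ruiz vs Zhou: Ruiz is ranked higher on 4+3 = 7 ballots, Zhou on 12. Zhou wins 12–7.
Okafor vs Dube: 3 to 16, Dube.
Okafor vs Zhou: Okafor is ranked higher on 0 ballots, Zhou on 19. Zhou wins 19–0.
Dube vs Zhou: Dube preferred on 4+8 = 12 ballots; Dube wins 12–7.
Each candidate drops at least one matchup (Ruiz loses to Zhou; Okafor loses to Ruiz; Dube loses to Ruiz; Zhou loses to Dube); the cycle Ruiz → Dube → Zhou → Ruiz rules out a Condorcet winner.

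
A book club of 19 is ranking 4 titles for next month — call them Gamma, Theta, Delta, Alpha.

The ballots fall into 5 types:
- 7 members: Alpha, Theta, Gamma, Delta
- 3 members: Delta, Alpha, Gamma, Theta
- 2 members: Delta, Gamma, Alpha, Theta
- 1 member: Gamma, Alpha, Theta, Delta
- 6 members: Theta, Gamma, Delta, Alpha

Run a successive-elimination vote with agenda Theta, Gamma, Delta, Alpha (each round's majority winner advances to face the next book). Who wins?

Round 1: Theta vs Gamma — 13–6, Theta advances.
Round 2: Theta vs Delta — 14–5, Theta advances.
Round 3: Theta vs Alpha — 6–13, Alpha advances.
The agenda winner is Alpha.

Alpha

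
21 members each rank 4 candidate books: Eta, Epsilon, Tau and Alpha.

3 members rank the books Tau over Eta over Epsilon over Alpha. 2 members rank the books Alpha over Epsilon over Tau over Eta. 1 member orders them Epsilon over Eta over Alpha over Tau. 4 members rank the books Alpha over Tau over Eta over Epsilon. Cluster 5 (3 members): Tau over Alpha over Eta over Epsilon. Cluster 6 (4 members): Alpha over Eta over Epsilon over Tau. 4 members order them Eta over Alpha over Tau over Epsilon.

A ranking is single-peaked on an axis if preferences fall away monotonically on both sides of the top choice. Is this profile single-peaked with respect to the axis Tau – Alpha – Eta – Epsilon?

Axis positions: Tau=1, Alpha=2, Eta=3, Epsilon=4.
Cluster 1: ranking walks positions 1-3-4-2; Eta is ranked above Alpha even though Alpha lies between Eta and the peak Tau on the axis — preferences dip and rise again. Not single-peaked.
Cluster 2: ranking walks positions 2-4-1-3; Epsilon is ranked above Eta even though Eta lies between Epsilon and the peak Alpha on the axis — preferences dip and rise again. Not single-peaked.
Cluster 3 (peak Epsilon at position 4): ranking walks positions 4-3-2-1, expanding outward from the peak — single-peaked.
Cluster 4 (peak Alpha at position 2): ranking walks positions 2-1-3-4, expanding outward from the peak — single-peaked.
Cluster 5 (peak Tau at position 1): ranking walks positions 1-2-3-4, expanding outward from the peak — single-peaked.
Cluster 6 (peak Alpha at position 2): ranking walks positions 2-3-4-1, expanding outward from the peak — single-peaked.
Cluster 7 (peak Eta at position 3): ranking walks positions 3-2-1-4, expanding outward from the peak — single-peaked.
Cluster 1 violates single-peakedness, so the profile is not single-peaked on this axis.

no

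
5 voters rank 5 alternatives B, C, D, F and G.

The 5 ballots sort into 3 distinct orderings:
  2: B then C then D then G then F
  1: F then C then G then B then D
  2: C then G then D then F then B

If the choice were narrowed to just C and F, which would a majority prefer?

C

Ballots ranking C above F: 2 + 2 = 4.
Ballots ranking F above C: 5 − 4 = 1.
C wins the head-to-head 4–1.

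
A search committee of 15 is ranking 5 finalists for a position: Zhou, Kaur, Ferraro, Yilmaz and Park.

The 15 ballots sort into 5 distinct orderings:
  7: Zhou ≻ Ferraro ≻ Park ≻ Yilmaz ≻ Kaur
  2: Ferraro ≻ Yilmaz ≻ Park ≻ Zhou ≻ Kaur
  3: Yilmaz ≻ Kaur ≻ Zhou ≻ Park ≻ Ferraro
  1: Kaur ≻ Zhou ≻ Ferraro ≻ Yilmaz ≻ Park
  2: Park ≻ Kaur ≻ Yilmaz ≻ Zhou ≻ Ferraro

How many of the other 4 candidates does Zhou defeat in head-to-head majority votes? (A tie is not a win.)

Zhou against each rival (15 committee members):
Zhou vs Kaur: Zhou wins 9–6.
Zhou vs Ferraro: 7+3+1+2 = 13 for Zhou, 2 for Ferraro — Zhou by 13–2.
Zhou–Yilmaz: Zhou 8–7.
Zhou vs Park: Zhou is ranked higher on 7+3+1 = 11 ballots, Park on 4. Zhou wins 11–4.
Zhou beats Kaur, Ferraro, Yilmaz, Park — 4 pairwise wins.

4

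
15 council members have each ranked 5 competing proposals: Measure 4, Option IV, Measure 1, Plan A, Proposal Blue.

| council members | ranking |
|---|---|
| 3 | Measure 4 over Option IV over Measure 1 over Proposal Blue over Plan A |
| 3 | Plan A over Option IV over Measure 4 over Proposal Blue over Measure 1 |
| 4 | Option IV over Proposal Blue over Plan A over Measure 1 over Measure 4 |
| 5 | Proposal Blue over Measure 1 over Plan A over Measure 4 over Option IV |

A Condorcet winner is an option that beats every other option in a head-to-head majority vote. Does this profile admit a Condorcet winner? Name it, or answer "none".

Pairwise majorities:
Measure 4 vs Option IV: Measure 4, 8–7.
Measure 4 vs Measure 1: Measure 1, 9–6.
Measure 4 vs Plan A: Plan A wins 12–3.
Measure 4–Proposal Blue: Proposal Blue 9–6.
Option IV vs Measure 1: Option IV wins 10–5.
Option IV vs Plan A: Plan A, 8–7.
Option IV vs Proposal Blue: Option IV, 10–5.
Measure 1 vs Plan A: Measure 1, 8–7.
Measure 1 vs Proposal Blue: Proposal Blue wins 12–3.
Plan A vs Proposal Blue: Proposal Blue wins 12–3.
Each option drops at least one matchup (Measure 4 loses to Measure 1; Option IV loses to Measure 4; Measure 1 loses to Option IV; Plan A loses to Measure 1; Proposal Blue loses to Option IV); the cycle Measure 4 → Option IV → Measure 1 → Measure 4 rules out a Condorcet winner.

none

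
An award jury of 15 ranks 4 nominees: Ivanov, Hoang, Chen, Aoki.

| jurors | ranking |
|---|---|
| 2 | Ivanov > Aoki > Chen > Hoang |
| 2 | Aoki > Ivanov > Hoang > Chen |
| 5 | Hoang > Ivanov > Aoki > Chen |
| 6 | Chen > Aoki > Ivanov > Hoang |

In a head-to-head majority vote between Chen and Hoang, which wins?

Ballots ranking Chen above Hoang: 2 + 6 = 8.
Ballots ranking Hoang above Chen: 15 − 8 = 7.
Chen wins the head-to-head 8–7.

Chen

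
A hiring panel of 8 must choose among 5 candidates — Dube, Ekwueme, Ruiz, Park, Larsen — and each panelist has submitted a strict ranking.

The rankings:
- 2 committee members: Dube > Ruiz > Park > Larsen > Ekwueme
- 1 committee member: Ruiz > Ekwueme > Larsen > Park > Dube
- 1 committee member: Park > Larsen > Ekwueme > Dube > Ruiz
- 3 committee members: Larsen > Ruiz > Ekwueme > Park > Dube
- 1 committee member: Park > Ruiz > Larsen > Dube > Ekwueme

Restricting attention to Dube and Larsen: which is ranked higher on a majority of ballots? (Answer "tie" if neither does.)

Larsen

Ballots ranking Dube above Larsen: 2.
Ballots ranking Larsen above Dube: 8 − 2 = 6.
Larsen wins the head-to-head 6–2.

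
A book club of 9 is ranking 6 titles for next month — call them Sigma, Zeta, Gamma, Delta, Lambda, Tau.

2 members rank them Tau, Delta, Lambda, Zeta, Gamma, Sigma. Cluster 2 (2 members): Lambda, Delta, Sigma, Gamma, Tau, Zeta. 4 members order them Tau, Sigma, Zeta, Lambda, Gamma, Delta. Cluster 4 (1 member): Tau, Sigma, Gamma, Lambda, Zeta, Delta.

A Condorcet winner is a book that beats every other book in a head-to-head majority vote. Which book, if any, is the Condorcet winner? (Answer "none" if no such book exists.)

Pairwise majorities:
Sigma vs Zeta: Sigma, 7–2.
Sigma vs Gamma: Sigma wins 7–2.
Sigma vs Delta: Sigma, 5–4.
Sigma vs Lambda: Sigma, 5–4.
Sigma vs Tau: Tau, 7–2.
Zeta vs Gamma: Zeta, 6–3.
Zeta vs Delta: Zeta, 5–4.
Zeta vs Lambda: Lambda, 5–4.
Zeta vs Tau: Tau wins 9–0.
Gamma–Delta: Gamma 5–4.
Gamma vs Lambda: Lambda wins 8–1.
Gamma–Tau: Tau 7–2.
Delta vs Lambda: Lambda wins 7–2.
Delta vs Tau: Tau wins 7–2.
Lambda vs Tau: Tau, 7–2.
Only Tau has no losses; Tau is the Condorcet winner.

Tau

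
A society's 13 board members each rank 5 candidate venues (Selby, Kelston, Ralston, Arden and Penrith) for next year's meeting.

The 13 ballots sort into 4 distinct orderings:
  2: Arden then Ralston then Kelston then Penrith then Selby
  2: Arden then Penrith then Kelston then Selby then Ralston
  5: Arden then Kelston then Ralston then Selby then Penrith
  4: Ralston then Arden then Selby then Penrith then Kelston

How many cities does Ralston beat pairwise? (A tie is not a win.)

2

Ralston against each rival (13 organisers):
Ralston–Selby: Ralston 11–2.
Ralston vs Kelston: Ralston preferred on 2+4 = 6 ballots; Kelston wins 7–6.
Ralston–Arden: Arden 9–4.
Ralston vs Penrith: Ralston wins 11–2.
Ralston beats Selby, Penrith; loses to Kelston, Arden — 2 pairwise wins.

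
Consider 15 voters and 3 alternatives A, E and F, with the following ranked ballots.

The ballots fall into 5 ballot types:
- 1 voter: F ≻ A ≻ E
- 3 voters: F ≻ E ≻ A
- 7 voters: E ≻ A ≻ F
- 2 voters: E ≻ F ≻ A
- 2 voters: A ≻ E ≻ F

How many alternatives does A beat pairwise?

1

A against each rival (15 voters):
A–E: E 12–3.
A vs F: A wins 9–6.
A beats F; loses to E — 1 pairwise win.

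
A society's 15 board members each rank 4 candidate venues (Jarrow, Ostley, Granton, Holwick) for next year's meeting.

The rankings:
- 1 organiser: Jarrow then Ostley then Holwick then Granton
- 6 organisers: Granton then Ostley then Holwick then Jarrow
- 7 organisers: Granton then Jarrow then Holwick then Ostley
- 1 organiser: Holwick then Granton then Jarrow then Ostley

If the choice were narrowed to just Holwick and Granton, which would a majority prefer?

Granton

Ballots ranking Holwick above Granton: 1 + 1 = 2.
Ballots ranking Granton above Holwick: 15 − 2 = 13.
Granton wins the head-to-head 13–2.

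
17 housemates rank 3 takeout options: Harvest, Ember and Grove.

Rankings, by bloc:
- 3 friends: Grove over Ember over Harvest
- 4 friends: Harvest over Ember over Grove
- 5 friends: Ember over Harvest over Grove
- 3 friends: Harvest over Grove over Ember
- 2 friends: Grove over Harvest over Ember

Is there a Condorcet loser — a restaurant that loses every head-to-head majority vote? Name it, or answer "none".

Grove

Head-to-head results (17 friends):
Harvest–Ember: Harvest 9–8.
Harvest vs Grove: Harvest is ranked higher on 4+5+3 = 12 ballots, Grove on 5. Harvest wins 12–5.
Ember vs Grove: Ember is ranked higher on 4+5 = 9 ballots, Grove on 8. Ember wins 9–8.
Grove is beaten in every head-to-head and is the Condorcet loser.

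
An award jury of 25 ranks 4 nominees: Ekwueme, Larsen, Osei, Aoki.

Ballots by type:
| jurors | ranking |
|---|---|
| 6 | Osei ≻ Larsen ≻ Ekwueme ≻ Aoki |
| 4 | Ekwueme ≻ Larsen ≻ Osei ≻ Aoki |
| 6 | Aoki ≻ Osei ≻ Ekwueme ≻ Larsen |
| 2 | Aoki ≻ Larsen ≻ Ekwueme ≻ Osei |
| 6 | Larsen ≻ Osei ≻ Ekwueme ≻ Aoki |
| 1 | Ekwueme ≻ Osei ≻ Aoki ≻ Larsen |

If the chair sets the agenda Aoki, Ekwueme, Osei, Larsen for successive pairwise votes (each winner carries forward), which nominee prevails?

Osei

Round 1: Aoki vs Ekwueme — 8–17, Ekwueme advances.
Round 2: Ekwueme vs Osei — 7–18, Osei advances.
Round 3: Osei vs Larsen — 13–12, Osei advances.
Osei survives the agenda.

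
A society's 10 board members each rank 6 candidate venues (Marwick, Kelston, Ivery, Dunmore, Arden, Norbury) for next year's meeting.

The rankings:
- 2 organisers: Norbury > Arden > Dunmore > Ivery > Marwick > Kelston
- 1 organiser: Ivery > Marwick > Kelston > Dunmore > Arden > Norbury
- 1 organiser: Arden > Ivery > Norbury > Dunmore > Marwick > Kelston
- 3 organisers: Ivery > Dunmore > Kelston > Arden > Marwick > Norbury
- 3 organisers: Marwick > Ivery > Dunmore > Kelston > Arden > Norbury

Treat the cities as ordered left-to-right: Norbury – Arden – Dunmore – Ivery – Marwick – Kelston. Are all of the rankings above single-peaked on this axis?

Axis positions: Norbury=1, Arden=2, Dunmore=3, Ivery=4, Marwick=5, Kelston=6.
Ballot type 1 (peak Norbury at position 1): ranking walks positions 1-2-3-4-5-6, expanding outward from the peak — single-peaked.
Ballot type 2 (peak Ivery at position 4): ranking walks positions 4-5-6-3-2-1, expanding outward from the peak — single-peaked.
Ballot type 3: ranking walks positions 2-4-1-3-5-6; Ivery is ranked above Dunmore even though Dunmore lies between Ivery and the peak Arden on the axis — preferences dip and rise again. Not single-peaked.
Ballot type 4: ranking walks positions 4-3-6-2-5-1; Kelston is ranked above Marwick even though Marwick lies between Kelston and the peak Ivery on the axis — preferences dip and rise again. Not single-peaked.
Ballot type 5 (peak Marwick at position 5): ranking walks positions 5-4-3-6-2-1, expanding outward from the peak — single-peaked.
Ballot type 3 violates single-peakedness, so the profile is not single-peaked on this axis.

no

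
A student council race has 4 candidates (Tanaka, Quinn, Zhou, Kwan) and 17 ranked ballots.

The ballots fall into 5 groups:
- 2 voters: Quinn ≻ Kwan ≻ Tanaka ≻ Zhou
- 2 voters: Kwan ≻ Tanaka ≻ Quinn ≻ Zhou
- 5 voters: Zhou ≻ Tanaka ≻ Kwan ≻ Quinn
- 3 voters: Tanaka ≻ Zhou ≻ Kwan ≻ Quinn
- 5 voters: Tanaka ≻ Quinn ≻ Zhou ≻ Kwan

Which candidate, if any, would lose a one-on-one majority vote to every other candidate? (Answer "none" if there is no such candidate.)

Head-to-head results (17 voters):
Tanaka vs Quinn: Tanaka, 15–2.
Tanaka vs Zhou: Tanaka is ranked higher on 2+2+3+5 = 12 ballots, Zhou on 5. Tanaka wins 12–5.
Tanaka vs Kwan: Tanaka is ranked higher on 5+3+5 = 13 ballots, Kwan on 4. Tanaka wins 13–4.
Quinn vs Zhou: Quinn, 9–8.
Quinn vs Kwan: 2+5 = 7 for Quinn, 10 for Kwan — Kwan by 10–7.
Zhou–Kwan: Zhou 13–4.
No candidate is winless: Tanaka beats Quinn; Quinn beats Zhou; Zhou beats Kwan; Kwan beats Quinn. There is no Condorcet loser.

none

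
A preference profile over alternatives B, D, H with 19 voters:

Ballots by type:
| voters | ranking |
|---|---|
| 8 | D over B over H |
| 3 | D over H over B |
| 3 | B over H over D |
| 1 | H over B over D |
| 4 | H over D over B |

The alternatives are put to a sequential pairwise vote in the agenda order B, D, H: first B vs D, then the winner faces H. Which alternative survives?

D

Round 1: B vs D — 4–15, D advances.
Round 2: D vs H — 11–8, D advances.
The agenda winner is D.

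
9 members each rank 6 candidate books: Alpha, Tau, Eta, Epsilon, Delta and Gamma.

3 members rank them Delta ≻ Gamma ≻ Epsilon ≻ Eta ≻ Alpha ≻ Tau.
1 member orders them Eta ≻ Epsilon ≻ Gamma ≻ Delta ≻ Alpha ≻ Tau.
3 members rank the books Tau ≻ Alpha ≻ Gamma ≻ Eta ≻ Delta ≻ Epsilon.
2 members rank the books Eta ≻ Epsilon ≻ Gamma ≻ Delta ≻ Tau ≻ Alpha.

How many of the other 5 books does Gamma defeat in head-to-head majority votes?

Gamma against each rival (9 members):
Gamma–Alpha: Gamma 6–3.
Gamma vs Tau: Gamma, 6–3.
Gamma vs Eta: Gamma preferred on 3+3 = 6 ballots; Gamma wins 6–3.
Gamma vs Epsilon: 3+3 = 6 for Gamma, 3 for Epsilon — Gamma by 6–3.
Gamma vs Delta: 6 to 3, Gamma.
Gamma beats Alpha, Tau, Eta, Epsilon, Delta — 5 pairwise wins.

5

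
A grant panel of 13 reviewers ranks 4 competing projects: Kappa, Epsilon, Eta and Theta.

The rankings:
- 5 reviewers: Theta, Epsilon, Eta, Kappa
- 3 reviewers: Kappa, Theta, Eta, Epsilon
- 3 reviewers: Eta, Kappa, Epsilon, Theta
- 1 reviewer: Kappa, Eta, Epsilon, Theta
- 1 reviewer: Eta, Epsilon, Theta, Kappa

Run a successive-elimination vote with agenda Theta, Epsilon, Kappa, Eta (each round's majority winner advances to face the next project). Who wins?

Eta

Round 1: Theta vs Epsilon — 8–5, Theta advances.
Round 2: Theta vs Kappa — 6–7, Kappa advances.
Round 3: Kappa vs Eta — 4–9, Eta advances.
The agenda winner is Eta.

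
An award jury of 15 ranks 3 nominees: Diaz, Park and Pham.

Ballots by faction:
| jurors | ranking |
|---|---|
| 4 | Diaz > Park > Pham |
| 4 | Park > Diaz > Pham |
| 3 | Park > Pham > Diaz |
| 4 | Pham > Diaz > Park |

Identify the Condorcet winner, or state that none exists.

Diaz

Head-to-head results (15 jurors):
Diaz vs Park: Diaz is ranked higher on 4+4 = 8 ballots, Park on 7. Diaz wins 8–7.
Diaz vs Pham: 8 to 7, Diaz.
Park vs Pham: Park, 11–4.
Only Diaz has no losses; Diaz is the Condorcet winner.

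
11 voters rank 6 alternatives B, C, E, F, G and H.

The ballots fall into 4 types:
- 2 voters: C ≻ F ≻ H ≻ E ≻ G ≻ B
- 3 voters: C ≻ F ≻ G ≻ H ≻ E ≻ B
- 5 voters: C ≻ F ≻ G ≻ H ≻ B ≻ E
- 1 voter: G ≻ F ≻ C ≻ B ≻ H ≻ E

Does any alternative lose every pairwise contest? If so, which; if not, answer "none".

Head-to-head results (11 voters):
B vs C: C wins 11–0.
B vs E: B wins 6–5.
B vs F: 0 for B, 11 for F — F by 11–0.
B vs G: G, 11–0.
B vs H: H wins 10–1.
C vs E: 2+3+5+1 = 11 for C, 0 for E — C by 11–0.
C vs F: C is ranked higher on 2+3+5 = 10 ballots, F on 1. C wins 10–1.
C vs G: C is ranked higher on 2+3+5 = 10 ballots, G on 1. C wins 10–1.
C–H: C 11–0.
E vs F: F wins 11–0.
E vs G: E preferred on 2 ballots; G wins 9–2.
E vs H: H wins 11–0.
F vs G: F wins 10–1.
F vs H: F wins 11–0.
G vs H: G preferred on 3+5+1 = 9 ballots; G wins 9–2.
E is beaten in every head-to-head and is the Condorcet loser.

E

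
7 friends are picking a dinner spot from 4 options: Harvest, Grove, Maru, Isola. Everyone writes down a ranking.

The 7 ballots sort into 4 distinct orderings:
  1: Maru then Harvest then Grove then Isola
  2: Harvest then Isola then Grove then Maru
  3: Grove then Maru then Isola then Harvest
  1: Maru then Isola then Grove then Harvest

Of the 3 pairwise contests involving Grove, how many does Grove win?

Grove against each rival (7 friends):
Grove vs Harvest: Grove preferred on 3+1 = 4 ballots; Grove wins 4–3.
Grove vs Maru: Grove, 5–2.
Grove–Isola: Grove 4–3.
Grove beats Harvest, Maru, Isola — 3 pairwise wins.

3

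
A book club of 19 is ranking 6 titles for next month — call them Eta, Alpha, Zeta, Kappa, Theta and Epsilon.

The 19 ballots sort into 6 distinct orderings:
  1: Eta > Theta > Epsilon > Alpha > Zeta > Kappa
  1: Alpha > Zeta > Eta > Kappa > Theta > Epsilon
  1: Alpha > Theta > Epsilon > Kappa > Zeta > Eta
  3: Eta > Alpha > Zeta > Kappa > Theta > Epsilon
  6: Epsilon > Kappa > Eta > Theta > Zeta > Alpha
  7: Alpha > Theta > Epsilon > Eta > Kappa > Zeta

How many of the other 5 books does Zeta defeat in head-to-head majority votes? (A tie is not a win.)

0

Zeta against each rival (19 members):
Zeta–Eta: Eta 17–2.
Zeta–Alpha: Alpha 13–6.
Zeta vs Kappa: Zeta is ranked higher on 1+1+3 = 5 ballots, Kappa on 14. Kappa wins 14–5.
Zeta vs Theta: Theta, 15–4.
Zeta–Epsilon: Epsilon 15–4.
Zeta beats no one; loses to Eta, Alpha, Kappa, Theta, Epsilon — 0 pairwise wins.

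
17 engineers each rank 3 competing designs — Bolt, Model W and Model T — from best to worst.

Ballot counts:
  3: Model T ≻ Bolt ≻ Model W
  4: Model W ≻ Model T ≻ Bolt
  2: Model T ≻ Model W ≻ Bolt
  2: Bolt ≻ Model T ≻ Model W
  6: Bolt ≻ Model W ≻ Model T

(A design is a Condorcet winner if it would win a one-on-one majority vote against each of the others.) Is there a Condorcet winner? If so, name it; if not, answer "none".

none

Head-to-head results (17 engineers):
Bolt vs Model W: 11 to 6, Bolt.
Bolt vs Model T: 8 to 9, Model T.
Model W vs Model T: Model W preferred on 4+6 = 10 ballots; Model W wins 10–7.
Each design drops at least one matchup (Bolt loses to Model T; Model W loses to Bolt; Model T loses to Model W); the cycle Bolt → Model W → Model T → Bolt rules out a Condorcet winner.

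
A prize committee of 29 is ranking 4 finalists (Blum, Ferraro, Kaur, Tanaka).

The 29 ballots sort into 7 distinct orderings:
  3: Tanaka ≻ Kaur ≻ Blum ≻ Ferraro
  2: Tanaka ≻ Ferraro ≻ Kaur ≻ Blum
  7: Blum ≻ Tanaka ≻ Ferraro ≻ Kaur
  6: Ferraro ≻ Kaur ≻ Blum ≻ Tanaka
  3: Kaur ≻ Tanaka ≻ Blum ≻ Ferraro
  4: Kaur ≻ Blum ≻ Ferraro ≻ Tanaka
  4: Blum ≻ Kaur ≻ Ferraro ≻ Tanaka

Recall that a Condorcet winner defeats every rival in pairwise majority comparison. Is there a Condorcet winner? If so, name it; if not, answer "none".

Head-to-head results (29 jurors):
Blum vs Ferraro: Blum wins 21–8.
Blum vs Kaur: Kaur, 18–11.
Blum vs Tanaka: Blum, 21–8.
Ferraro vs Kaur: Ferraro, 15–14.
Ferraro vs Tanaka: Tanaka, 15–14.
Kaur–Tanaka: Kaur 17–12.
Every nominee loses at least once (Blum loses to Kaur; Ferraro loses to Blum; Kaur loses to Ferraro; Tanaka loses to Blum). The majority relation contains the cycle Blum → Ferraro → Kaur → Blum, so there is no Condorcet winner.

none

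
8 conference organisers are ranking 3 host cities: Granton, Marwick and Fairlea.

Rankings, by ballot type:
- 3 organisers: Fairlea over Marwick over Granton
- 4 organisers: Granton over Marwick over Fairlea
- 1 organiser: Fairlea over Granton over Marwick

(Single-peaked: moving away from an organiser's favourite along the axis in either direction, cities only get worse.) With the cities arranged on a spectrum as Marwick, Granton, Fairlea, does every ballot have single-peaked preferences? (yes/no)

no

Axis positions: Marwick=1, Granton=2, Fairlea=3.
Ballot type 1: ranking walks positions 3-1-2; Marwick is ranked above Granton even though Granton lies between Marwick and the peak Fairlea on the axis — preferences dip and rise again. Not single-peaked.
Ballot type 2 (peak Granton at position 2): ranking walks positions 2-1-3, expanding outward from the peak — single-peaked.
Ballot type 3 (peak Fairlea at position 3): ranking walks positions 3-2-1, expanding outward from the peak — single-peaked.
Ballot type 1 violates single-peakedness, so the profile is not single-peaked on this axis.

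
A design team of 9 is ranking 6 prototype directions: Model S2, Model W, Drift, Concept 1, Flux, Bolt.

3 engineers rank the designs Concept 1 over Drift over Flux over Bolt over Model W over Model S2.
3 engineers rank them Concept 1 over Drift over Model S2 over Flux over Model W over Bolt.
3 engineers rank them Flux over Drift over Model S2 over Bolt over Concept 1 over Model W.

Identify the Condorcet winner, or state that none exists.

Concept 1

Head-to-head results (9 engineers):
Model S2 vs Model W: Model S2 preferred on 3+3 = 6 ballots; Model S2 wins 6–3.
Model S2 vs Drift: Model S2 preferred on 0 ballots; Drift wins 9–0.
Model S2 vs Concept 1: 3 to 6, Concept 1.
Model S2 vs Flux: 3 for Model S2, 6 for Flux — Flux by 6–3.
Model S2 vs Bolt: Model S2 preferred on 3+3 = 6 ballots; Model S2 wins 6–3.
Model W vs Drift: 0 for Model W, 9 for Drift — Drift by 9–0.
Model W vs Concept 1: Model W is ranked higher on 0 ballots, Concept 1 on 9. Concept 1 wins 9–0.
Model W vs Flux: 0 for Model W, 9 for Flux — Flux by 9–0.
Model W vs Bolt: 3 to 6, Bolt.
Drift vs Concept 1: Drift is ranked higher on 3 ballots, Concept 1 on 6. Concept 1 wins 6–3.
Drift vs Flux: 3+3 = 6 for Drift, 3 for Flux — Drift by 6–3.
Drift vs Bolt: Drift is ranked higher on 3+3+3 = 9 ballots, Bolt on 0. Drift wins 9–0.
Concept 1 vs Flux: 3+3 = 6 for Concept 1, 3 for Flux — Concept 1 by 6–3.
Concept 1 vs Bolt: 3+3 = 6 for Concept 1, 3 for Bolt — Concept 1 by 6–3.
Flux vs Bolt: Flux preferred on 3+3+3 = 9 ballots; Flux wins 9–0.
Only Concept 1 has no losses; Concept 1 is the Condorcet winner.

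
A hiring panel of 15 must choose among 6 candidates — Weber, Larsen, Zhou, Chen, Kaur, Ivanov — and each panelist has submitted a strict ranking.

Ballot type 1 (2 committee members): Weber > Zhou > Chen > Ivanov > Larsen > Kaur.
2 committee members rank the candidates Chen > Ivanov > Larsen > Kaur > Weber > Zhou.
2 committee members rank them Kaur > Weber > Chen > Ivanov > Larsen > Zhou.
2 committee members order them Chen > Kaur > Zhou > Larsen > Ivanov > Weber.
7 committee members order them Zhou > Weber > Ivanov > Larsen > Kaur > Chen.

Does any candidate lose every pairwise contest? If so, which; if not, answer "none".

Pairwise majorities:
Weber vs Larsen: Weber, 11–4.
Weber vs Zhou: Zhou, 9–6.
Weber vs Chen: Weber, 11–4.
Weber vs Kaur: 9 to 6, Weber.
Weber vs Ivanov: Weber wins 11–4.
Larsen vs Zhou: 4 to 11, Zhou.
Larsen vs Chen: Larsen preferred on 7 ballots; Chen wins 8–7.
Larsen vs Kaur: Larsen is ranked higher on 2+2+7 = 11 ballots, Kaur on 4. Larsen wins 11–4.
Larsen vs Ivanov: Larsen preferred on 2 ballots; Ivanov wins 13–2.
Zhou vs Chen: Zhou preferred on 2+7 = 9 ballots; Zhou wins 9–6.
Zhou–Kaur: Zhou 9–6.
Zhou vs Ivanov: 11 to 4, Zhou.
Chen–Kaur: Kaur 9–6.
Chen–Ivanov: Chen 8–7.
Kaur vs Ivanov: Ivanov, 11–4.
No candidate is winless: Weber beats Larsen; Larsen beats Kaur; Zhou beats Weber; Chen beats Larsen; Kaur beats Chen; Ivanov beats Larsen. There is no Condorcet loser.

none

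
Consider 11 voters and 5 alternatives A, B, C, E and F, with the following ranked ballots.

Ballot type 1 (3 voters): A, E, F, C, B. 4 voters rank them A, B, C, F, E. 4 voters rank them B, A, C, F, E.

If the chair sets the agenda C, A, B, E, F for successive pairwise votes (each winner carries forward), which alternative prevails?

Round 1: C vs A — 0–11, A advances.
Round 2: A vs B — 7–4, A advances.
Round 3: A vs E — 11–0, A advances.
Round 4: A vs F — 11–0, A advances.
The agenda winner is A.

A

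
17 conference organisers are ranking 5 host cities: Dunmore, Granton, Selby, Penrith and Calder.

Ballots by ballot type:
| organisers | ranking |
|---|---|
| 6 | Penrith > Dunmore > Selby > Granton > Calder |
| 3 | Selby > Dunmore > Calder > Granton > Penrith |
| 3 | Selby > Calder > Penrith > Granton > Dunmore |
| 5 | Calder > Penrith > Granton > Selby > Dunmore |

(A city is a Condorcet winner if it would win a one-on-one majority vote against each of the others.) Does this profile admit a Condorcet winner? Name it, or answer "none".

none

Head-to-head results (17 organisers):
Dunmore–Granton: Dunmore 9–8.
Dunmore vs Selby: Selby wins 11–6.
Dunmore vs Penrith: Penrith wins 14–3.
Dunmore vs Calder: Dunmore wins 9–8.
Granton vs Selby: 5 to 12, Selby.
Granton vs Penrith: Granton preferred on 3 ballots; Penrith wins 14–3.
Granton–Calder: Calder 11–6.
Selby vs Penrith: Penrith wins 11–6.
Selby vs Calder: 12 to 5, Selby.
Penrith vs Calder: Penrith is ranked higher on 6 ballots, Calder on 11. Calder wins 11–6.
Every city loses at least once (Dunmore loses to Selby; Granton loses to Dunmore; Selby loses to Penrith; Penrith loses to Calder; Calder loses to Dunmore). The majority relation contains the cycle Dunmore beats Calder beats Penrith beats Dunmore, so there is no Condorcet winner.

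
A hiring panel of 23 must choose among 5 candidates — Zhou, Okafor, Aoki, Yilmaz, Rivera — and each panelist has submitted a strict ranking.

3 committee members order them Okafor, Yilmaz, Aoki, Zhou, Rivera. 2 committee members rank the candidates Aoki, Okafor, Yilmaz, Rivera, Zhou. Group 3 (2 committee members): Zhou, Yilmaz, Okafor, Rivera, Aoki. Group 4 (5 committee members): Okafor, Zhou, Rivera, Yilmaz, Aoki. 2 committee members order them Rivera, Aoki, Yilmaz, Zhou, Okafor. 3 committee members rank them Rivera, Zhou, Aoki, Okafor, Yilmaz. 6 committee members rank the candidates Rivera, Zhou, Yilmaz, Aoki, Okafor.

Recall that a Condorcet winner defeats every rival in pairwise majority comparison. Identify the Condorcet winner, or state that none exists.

none

Check each pair by majority over 23 ballots:
Zhou vs Okafor: 13 to 10, Zhou.
Zhou vs Aoki: Zhou wins 16–7.
Zhou–Yilmaz: Zhou 16–7.
Zhou vs Rivera: Rivera wins 13–10.
Okafor vs Aoki: Aoki, 13–10.
Okafor vs Yilmaz: Okafor is ranked higher on 3+2+5+3 = 13 ballots, Yilmaz on 10. Okafor wins 13–10.
Okafor vs Rivera: Okafor, 12–11.
Aoki vs Yilmaz: Yilmaz wins 16–7.
Aoki vs Rivera: Aoki preferred on 3+2 = 5 ballots; Rivera wins 18–5.
Yilmaz vs Rivera: Yilmaz preferred on 3+2+2 = 7 ballots; Rivera wins 16–7.
No candidate is unbeaten: Zhou loses to Rivera; Okafor loses to Zhou; Aoki loses to Zhou; Yilmaz loses to Zhou; Rivera loses to Okafor. In particular Zhou > Okafor > Rivera > Zhou is a majority cycle — no Condorcet winner exists.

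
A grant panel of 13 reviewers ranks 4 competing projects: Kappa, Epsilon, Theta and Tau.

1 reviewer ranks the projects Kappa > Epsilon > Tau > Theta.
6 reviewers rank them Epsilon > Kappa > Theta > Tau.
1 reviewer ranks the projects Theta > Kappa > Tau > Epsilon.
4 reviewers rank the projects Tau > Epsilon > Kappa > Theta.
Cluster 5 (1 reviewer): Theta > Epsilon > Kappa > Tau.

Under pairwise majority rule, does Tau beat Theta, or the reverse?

Theta

Ballots ranking Tau above Theta: 1 + 4 = 5.
Ballots ranking Theta above Tau: 13 − 5 = 8.
Theta wins the head-to-head 8–5.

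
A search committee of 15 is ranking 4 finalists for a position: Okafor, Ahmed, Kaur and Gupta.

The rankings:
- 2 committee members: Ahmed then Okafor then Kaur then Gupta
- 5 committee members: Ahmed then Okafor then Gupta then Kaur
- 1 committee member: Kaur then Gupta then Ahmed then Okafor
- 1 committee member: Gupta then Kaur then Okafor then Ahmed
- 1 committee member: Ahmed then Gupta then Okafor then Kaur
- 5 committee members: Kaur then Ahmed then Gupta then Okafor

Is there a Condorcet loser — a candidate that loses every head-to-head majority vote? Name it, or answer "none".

none

Pairwise majorities:
Okafor vs Ahmed: 1 for Okafor, 14 for Ahmed — Ahmed by 14–1.
Okafor vs Kaur: Okafor preferred on 2+5+1 = 8 ballots; Okafor wins 8–7.
Okafor vs Gupta: Gupta wins 8–7.
Ahmed vs Kaur: Ahmed, 8–7.
Ahmed vs Gupta: Ahmed, 13–2.
Kaur–Gupta: Kaur 8–7.
Each candidate has at least one pairwise win (Okafor beats Kaur; Ahmed beats Okafor; Kaur beats Gupta; Gupta beats Okafor) — no Condorcet loser.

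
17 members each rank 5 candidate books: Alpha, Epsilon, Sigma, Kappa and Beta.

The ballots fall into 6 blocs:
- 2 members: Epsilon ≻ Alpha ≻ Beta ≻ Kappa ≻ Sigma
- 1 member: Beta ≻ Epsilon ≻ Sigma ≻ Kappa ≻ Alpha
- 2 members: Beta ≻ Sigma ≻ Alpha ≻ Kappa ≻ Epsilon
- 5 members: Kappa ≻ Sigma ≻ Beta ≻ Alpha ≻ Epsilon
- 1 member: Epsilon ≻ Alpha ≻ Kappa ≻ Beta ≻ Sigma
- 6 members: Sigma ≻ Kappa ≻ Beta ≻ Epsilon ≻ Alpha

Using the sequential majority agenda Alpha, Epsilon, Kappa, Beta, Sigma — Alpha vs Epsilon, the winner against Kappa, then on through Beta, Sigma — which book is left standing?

Round 1: Alpha vs Epsilon — 7–10, Epsilon advances.
Round 2: Epsilon vs Kappa — 4–13, Kappa advances.
Round 3: Kappa vs Beta — 12–5, Kappa advances.
Round 4: Kappa vs Sigma — 8–9, Sigma advances.
The agenda winner is Sigma.

Sigma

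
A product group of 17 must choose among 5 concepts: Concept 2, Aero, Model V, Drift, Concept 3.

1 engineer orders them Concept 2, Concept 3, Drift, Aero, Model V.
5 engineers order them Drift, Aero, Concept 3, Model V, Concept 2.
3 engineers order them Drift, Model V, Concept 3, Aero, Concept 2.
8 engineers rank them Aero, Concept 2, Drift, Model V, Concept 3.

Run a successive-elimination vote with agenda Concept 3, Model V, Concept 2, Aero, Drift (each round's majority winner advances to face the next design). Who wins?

Round 1: Concept 3 vs Model V — 6–11, Model V advances.
Round 2: Model V vs Concept 2 — 8–9, Concept 2 advances.
Round 3: Concept 2 vs Aero — 1–16, Aero advances.
Round 4: Aero vs Drift — 8–9, Drift advances.
The agenda winner is Drift.

Drift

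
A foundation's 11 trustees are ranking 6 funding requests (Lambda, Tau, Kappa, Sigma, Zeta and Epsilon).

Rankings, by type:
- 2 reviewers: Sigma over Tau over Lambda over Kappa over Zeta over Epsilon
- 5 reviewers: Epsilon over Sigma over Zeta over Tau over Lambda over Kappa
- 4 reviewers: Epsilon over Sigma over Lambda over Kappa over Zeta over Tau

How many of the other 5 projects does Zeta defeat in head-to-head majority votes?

1

Zeta against each rival (11 reviewers):
Zeta vs Lambda: Lambda wins 6–5.
Zeta vs Tau: Zeta, 9–2.
Zeta vs Kappa: Kappa, 6–5.
Zeta vs Sigma: Zeta is ranked higher on 0 ballots, Sigma on 11. Sigma wins 11–0.
Zeta vs Epsilon: Epsilon, 9–2.
Zeta beats Tau; loses to Lambda, Kappa, Sigma, Epsilon — 1 pairwise win.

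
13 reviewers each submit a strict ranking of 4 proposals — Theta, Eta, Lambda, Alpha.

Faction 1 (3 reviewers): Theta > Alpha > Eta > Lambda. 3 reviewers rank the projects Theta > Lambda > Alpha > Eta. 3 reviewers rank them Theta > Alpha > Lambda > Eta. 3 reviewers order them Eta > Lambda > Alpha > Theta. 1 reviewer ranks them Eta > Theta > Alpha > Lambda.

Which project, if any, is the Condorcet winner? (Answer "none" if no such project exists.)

Theta

Check each pair by majority over 13 ballots:
Theta vs Eta: Theta, 9–4.
Theta vs Lambda: Theta wins 10–3.
Theta vs Alpha: Theta wins 10–3.
Eta vs Lambda: Eta wins 7–6.
Eta–Alpha: Alpha 9–4.
Lambda vs Alpha: Alpha wins 7–6.
Theta wins every pairwise contest, so Theta is the Condorcet winner.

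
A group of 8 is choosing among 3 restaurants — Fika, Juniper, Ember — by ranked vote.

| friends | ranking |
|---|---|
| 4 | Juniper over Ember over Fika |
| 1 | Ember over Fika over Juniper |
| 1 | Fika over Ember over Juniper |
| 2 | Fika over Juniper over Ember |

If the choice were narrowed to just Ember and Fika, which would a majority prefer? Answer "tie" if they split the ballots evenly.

Ballots ranking Ember above Fika: 4 + 1 = 5.
Ballots ranking Fika above Ember: 8 − 5 = 3.
Ember wins the head-to-head 5–3.

Ember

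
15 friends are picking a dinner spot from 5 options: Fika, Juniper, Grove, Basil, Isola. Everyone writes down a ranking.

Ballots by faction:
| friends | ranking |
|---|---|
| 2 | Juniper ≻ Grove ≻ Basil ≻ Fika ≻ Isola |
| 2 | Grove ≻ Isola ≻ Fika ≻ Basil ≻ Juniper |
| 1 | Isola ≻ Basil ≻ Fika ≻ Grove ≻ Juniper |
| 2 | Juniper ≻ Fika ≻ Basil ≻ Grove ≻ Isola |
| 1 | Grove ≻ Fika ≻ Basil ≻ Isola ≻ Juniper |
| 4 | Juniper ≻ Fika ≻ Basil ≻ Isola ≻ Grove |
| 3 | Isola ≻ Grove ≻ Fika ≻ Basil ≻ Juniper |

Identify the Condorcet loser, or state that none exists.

none

Pairwise majorities:
Fika–Juniper: Juniper 8–7.
Fika vs Grove: Grove wins 8–7.
Fika vs Basil: 12 to 3, Fika.
Fika vs Isola: Fika wins 9–6.
Juniper vs Grove: Juniper is ranked higher on 2+2+4 = 8 ballots, Grove on 7. Juniper wins 8–7.
Juniper vs Basil: Juniper is ranked higher on 2+2+4 = 8 ballots, Basil on 7. Juniper wins 8–7.
Juniper–Isola: Juniper 8–7.
Grove vs Basil: 8 to 7, Grove.
Grove vs Isola: Grove preferred on 2+2+2+1 = 7 ballots; Isola wins 8–7.
Basil vs Isola: Basil, 9–6.
No restaurant is winless: Fika beats Basil; Juniper beats Fika; Grove beats Fika; Basil beats Isola; Isola beats Grove. There is no Condorcet loser.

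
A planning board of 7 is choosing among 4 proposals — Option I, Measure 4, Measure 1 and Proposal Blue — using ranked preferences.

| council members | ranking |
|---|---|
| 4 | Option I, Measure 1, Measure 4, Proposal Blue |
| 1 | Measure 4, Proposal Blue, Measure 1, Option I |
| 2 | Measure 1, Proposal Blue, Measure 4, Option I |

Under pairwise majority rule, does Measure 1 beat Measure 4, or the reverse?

Measure 1

Ballots ranking Measure 1 above Measure 4: 4 + 2 = 6.
Ballots ranking Measure 4 above Measure 1: 7 − 6 = 1.
Measure 1 wins the head-to-head 6–1.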